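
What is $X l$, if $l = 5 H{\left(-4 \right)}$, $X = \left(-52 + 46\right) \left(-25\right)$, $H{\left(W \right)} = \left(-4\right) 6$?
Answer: $-18000$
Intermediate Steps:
$H{\left(W \right)} = -24$
$X = 150$ ($X = \left(-6\right) \left(-25\right) = 150$)
$l = -120$ ($l = 5 \left(-24\right) = -120$)
$X l = 150 \left(-120\right) = -18000$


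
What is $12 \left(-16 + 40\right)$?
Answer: $288$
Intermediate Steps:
$12 \left(-16 + 40\right) = 12 \cdot 24 = 288$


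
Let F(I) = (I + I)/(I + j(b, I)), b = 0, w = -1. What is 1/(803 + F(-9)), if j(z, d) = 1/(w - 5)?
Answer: 55/44273 ≈ 0.0012423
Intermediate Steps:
j(z, d) = -⅙ (j(z, d) = 1/(-1 - 5) = 1/(-6) = -⅙)
F(I) = 2*I/(-⅙ + I) (F(I) = (I + I)/(I - ⅙) = (2*I)/(-⅙ + I) = 2*I/(-⅙ + I))
1/(803 + F(-9)) = 1/(803 + 12*(-9)/(-1 + 6*(-9))) = 1/(803 + 12*(-9)/(-1 - 54)) = 1/(803 + 12*(-9)/(-55)) = 1/(803 + 12*(-9)*(-1/55)) = 1/(803 + 108/55) = 1/(44273/55) = 55/44273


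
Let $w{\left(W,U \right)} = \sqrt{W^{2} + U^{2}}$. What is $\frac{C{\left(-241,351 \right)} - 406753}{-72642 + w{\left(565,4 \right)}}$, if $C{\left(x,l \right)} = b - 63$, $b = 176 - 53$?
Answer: $\frac{29542992906}{5276540923} + \frac{5287009 \sqrt{1889}}{5276540923} \approx 5.6425$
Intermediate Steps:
$b = 123$
$C{\left(x,l \right)} = 60$ ($C{\left(x,l \right)} = 123 - 63 = 60$)
$w{\left(W,U \right)} = \sqrt{U^{2} + W^{2}}$
$\frac{C{\left(-241,351 \right)} - 406753}{-72642 + w{\left(565,4 \right)}} = \frac{60 - 406753}{-72642 + \sqrt{4^{2} + 565^{2}}} = - \frac{406693}{-72642 + \sqrt{16 + 319225}} = - \frac{406693}{-72642 + \sqrt{319241}} = - \frac{406693}{-72642 + 13 \sqrt{1889}}$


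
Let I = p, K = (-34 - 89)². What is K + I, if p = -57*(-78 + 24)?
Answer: 18207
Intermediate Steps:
p = 3078 (p = -57*(-54) = 3078)
K = 15129 (K = (-123)² = 15129)
I = 3078
K + I = 15129 + 3078 = 18207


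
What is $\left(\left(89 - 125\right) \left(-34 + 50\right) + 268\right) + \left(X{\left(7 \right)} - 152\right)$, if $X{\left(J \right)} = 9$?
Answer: $-451$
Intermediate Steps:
$\left(\left(89 - 125\right) \left(-34 + 50\right) + 268\right) + \left(X{\left(7 \right)} - 152\right) = \left(\left(89 - 125\right) \left(-34 + 50\right) + 268\right) + \left(9 - 152\right) = \left(\left(-36\right) 16 + 268\right) + \left(9 - 152\right) = \left(-576 + 268\right) - 143 = -308 - 143 = -451$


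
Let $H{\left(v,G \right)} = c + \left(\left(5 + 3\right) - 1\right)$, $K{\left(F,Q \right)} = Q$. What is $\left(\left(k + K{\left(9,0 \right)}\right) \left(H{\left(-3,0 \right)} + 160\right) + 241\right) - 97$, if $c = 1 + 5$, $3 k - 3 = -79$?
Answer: $- \frac{12716}{3} \approx -4238.7$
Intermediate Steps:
$k = - \frac{76}{3}$ ($k = 1 + \frac{1}{3} \left(-79\right) = 1 - \frac{79}{3} = - \frac{76}{3} \approx -25.333$)
$c = 6$
$H{\left(v,G \right)} = 13$ ($H{\left(v,G \right)} = 6 + \left(\left(5 + 3\right) - 1\right) = 6 + \left(8 - 1\right) = 6 + 7 = 13$)
$\left(\left(k + K{\left(9,0 \right)}\right) \left(H{\left(-3,0 \right)} + 160\right) + 241\right) - 97 = \left(\left(- \frac{76}{3} + 0\right) \left(13 + 160\right) + 241\right) - 97 = \left(\left(- \frac{76}{3}\right) 173 + 241\right) - 97 = \left(- \frac{13148}{3} + 241\right) - 97 = - \frac{12425}{3} - 97 = - \frac{12716}{3}$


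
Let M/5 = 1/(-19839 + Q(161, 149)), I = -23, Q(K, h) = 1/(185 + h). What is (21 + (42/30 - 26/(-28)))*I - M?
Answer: -1990994143/3710686 ≈ -536.56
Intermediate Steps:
M = -334/1325245 (M = 5/(-19839 + 1/(185 + 149)) = 5/(-19839 + 1/334) = 5/(-6626225/334) = 5*(-334/6626225) = -334/1325245 ≈ -0.00025203)
(21 + (42/30 - 26/(-28)))*I - M = (21 + (42/30 - 26/(-28)))*(-23) - 1*(-334/1325245) = (21 + (42*(1/30) - 26*(-1/28)))*(-23) + 334/1325245 = (21 + (7/5 + 13/14))*(-23) + 334/1325245 = (21 + 163/70)*(-23) + 334/1325245 = (1633/70)*(-23) + 334/1325245 = -37559/70 + 334/1325245 = -1990994143/3710686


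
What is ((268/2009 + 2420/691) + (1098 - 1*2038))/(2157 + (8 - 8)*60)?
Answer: -433292964/998129461 ≈ -0.43410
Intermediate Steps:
((268/2009 + 2420/691) + (1098 - 1*2038))/(2157 + (8 - 8)*60) = ((268*(1/2009) + 2420*(1/691)) + (1098 - 2038))/(2157 + 0*60) = ((268/2009 + 2420/691) - 940)/(2157 + 0) = (5046968/1388219 - 940)/2157 = -1299878892/1388219*1/2157 = -433292964/998129461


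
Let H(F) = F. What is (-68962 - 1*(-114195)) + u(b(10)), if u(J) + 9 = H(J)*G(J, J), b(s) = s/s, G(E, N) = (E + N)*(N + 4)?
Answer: 45234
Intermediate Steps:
G(E, N) = (4 + N)*(E + N) (G(E, N) = (E + N)*(4 + N) = (4 + N)*(E + N))
b(s) = 1
u(J) = -9 + J*(2*J² + 8*J) (u(J) = -9 + J*(J² + 4*J + 4*J + J*J) = -9 + J*(J² + 4*J + 4*J + J²) = -9 + J*(2*J² + 8*J))
(-68962 - 1*(-114195)) + u(b(10)) = (-68962 - 1*(-114195)) + (-9 + 2*1²*(4 + 1)) = (-68962 + 114195) + (-9 + 2*1*5) = 45233 + (-9 + 10) = 45233 + 1 = 45234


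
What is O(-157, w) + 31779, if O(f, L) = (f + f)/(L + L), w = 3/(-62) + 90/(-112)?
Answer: 47273693/1479 ≈ 31963.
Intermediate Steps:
w = -1479/1736 (w = 3*(-1/62) + 90*(-1/112) = -3/62 - 45/56 = -1479/1736 ≈ -0.85196)
O(f, L) = f/L (O(f, L) = (2*f)/((2*L)) = (2*f)*(1/(2*L)) = f/L)
O(-157, w) + 31779 = -157/(-1479/1736) + 31779 = -157*(-1736/1479) + 31779 = 272552/1479 + 31779 = 47273693/1479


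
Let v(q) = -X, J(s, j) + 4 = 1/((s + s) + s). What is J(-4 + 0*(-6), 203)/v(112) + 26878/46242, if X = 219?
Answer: 1350023/2250444 ≈ 0.59989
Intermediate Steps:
J(s, j) = -4 + 1/(3*s) (J(s, j) = -4 + 1/((s + s) + s) = -4 + 1/(2*s + s) = -4 + 1/(3*s))
v(q) = -219 (v(q) = -1*219 = -219)
J(-4 + 0*(-6), 203)/v(112) + 26878/46242 = (-4 + 1/(3*(-4 + 0*(-6))))/(-219) + 26878/46242 = (-4 + 1/(3*(-4 + 0)))*(-1/219) + 26878*(1/46242) = (-4 + (1/3)/(-4))*(-1/219) + 13439/23121 = (-4 + (1/3)*(-1/4))*(-1/219) + 13439/23121 = (-4 - 1/12)*(-1/219) + 13439/23121 = -49/12*(-1/219) + 13439/23121 = 49/2628 + 13439/23121 = 1350023/2250444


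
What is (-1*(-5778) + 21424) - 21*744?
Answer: 11578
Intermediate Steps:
(-1*(-5778) + 21424) - 21*744 = (5778 + 21424) - 15624 = 27202 - 15624 = 11578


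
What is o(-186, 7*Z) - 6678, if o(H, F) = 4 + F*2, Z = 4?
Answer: -6618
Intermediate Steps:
o(H, F) = 4 + 2*F
o(-186, 7*Z) - 6678 = (4 + 2*(7*4)) - 6678 = (4 + 2*28) - 6678 = (4 + 56) - 6678 = 60 - 6678 = -6618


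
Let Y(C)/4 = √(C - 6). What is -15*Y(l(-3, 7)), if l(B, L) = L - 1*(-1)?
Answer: -60*√2 ≈ -84.853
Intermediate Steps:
l(B, L) = 1 + L (l(B, L) = L + 1 = 1 + L)
Y(C) = 4*√(-6 + C) (Y(C) = 4*√(C - 6) = 4*√(-6 + C))
-15*Y(l(-3, 7)) = -60*√(-6 + (1 + 7)) = -60*√(-6 + 8) = -60*√2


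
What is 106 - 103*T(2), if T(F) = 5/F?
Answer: -303/2 ≈ -151.50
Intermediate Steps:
106 - 103*T(2) = 106 - 515/2 = -303/2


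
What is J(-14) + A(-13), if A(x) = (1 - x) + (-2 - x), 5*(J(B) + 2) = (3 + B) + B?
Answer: 18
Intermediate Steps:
J(B) = -7/5 + 2*B/5 (J(B) = -2 + ((3 + B) + B)/5 = -2 + (3 + 2*B)/5 = -2 + (⅗ + 2*B/5) = -7/5 + 2*B/5)
A(x) = -1 - 2*x
J(-14) + A(-13) = (-7/5 + (⅖)*(-14)) + (-1 - 2*(-13)) = (-7/5 - 28/5) + (-1 + 26) = -7 + 25 = 18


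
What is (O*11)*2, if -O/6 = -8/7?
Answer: 1056/7 ≈ 150.86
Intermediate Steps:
O = 48/7 (O = -(-48)/7 = -6*(-8/7) = 48/7 ≈ 6.8571)
(O*11)*2 = ((48/7)*11)*2 = (528/7)*2 = 1056/7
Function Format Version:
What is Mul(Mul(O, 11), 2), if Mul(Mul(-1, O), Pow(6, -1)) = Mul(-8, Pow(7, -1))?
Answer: Rational(1056, 7) ≈ 150.86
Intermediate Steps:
O = Rational(48, 7) (O = Mul(-6, Mul(-8, Pow(7, -1))) = Mul(-6, Mul(-8, Rational(1, 7))) = Mul(-6, Rational(-8, 7)) = Rational(48, 7) ≈ 6.8571)
Mul(Mul(O, 11), 2) = Mul(Mul(Rational(48, 7), 11), 2) = Mul(Rational(528, 7), 2) = Rational(1056, 7)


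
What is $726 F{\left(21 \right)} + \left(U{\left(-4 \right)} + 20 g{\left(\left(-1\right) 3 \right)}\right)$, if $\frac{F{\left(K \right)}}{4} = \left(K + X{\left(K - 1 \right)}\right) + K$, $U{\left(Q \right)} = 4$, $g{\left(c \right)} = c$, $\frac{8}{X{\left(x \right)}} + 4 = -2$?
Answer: $118040$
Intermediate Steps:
$X{\left(x \right)} = - \frac{4}{3}$ ($X{\left(x \right)} = \frac{8}{-4 - 2} = \frac{8}{-6} = 8 \left(- \frac{1}{6}\right) = - \frac{4}{3}$)
$F{\left(K \right)} = - \frac{16}{3} + 8 K$ ($F{\left(K \right)} = 4 \left(\left(K - \frac{4}{3}\right) + K\right) = 4 \left(\left(- \frac{4}{3} + K\right) + K\right) = 4 \left(- \frac{4}{3} + 2 K\right) = - \frac{16}{3} + 8 K$)
$726 F{\left(21 \right)} + \left(U{\left(-4 \right)} + 20 g{\left(\left(-1\right) 3 \right)}\right) = 726 \left(- \frac{16}{3} + 8 \cdot 21\right) + \left(4 + 20 \left(\left(-1\right) 3\right)\right) = 726 \left(- \frac{16}{3} + 168\right) + \left(4 + 20 \left(-3\right)\right) = 726 \cdot \frac{488}{3} + \left(4 - 60\right) = 118096 - 56 = 118040$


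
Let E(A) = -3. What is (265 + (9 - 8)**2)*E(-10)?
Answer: -798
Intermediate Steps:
(265 + (9 - 8)**2)*E(-10) = (265 + (9 - 8)**2)*(-3) = (265 + 1**2)*(-3) = (265 + 1)*(-3) = 266*(-3) = -798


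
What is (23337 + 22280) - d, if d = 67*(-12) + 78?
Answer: 46343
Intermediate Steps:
d = -726 (d = -804 + 78 = -726)
(23337 + 22280) - d = (23337 + 22280) - 1*(-726) = 45617 + 726 = 46343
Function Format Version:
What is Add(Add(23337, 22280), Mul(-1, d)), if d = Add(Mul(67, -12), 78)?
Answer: 46343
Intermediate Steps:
d = -726 (d = Add(-804, 78) = -726)
Add(Add(23337, 22280), Mul(-1, d)) = Add(Add(23337, 22280), Mul(-1, -726)) = Add(45617, 726) = 46343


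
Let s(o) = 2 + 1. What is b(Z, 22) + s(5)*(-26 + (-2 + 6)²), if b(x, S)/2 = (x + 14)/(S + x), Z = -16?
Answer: -92/3 ≈ -30.667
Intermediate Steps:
s(o) = 3
b(x, S) = 2*(14 + x)/(S + x) (b(x, S) = 2*((x + 14)/(S + x)) = 2*((14 + x)/(S + x)) = 2*(14 + x)/(S + x))
b(Z, 22) + s(5)*(-26 + (-2 + 6)²) = 2*(14 - 16)/(22 - 16) + 3*(-26 + (-2 + 6)²) = 2*(-2)/6 + 3*(-26 + 4²) = 2*(⅙)*(-2) + 3*(-26 + 16) = -⅔ + 3*(-10) = -⅔ - 30 = -92/3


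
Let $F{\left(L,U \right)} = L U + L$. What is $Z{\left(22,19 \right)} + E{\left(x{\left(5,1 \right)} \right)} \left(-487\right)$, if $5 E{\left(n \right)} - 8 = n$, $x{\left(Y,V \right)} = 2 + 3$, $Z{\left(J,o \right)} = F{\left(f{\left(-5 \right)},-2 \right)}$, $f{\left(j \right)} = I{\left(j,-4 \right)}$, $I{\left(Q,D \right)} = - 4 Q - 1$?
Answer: $- \frac{6426}{5} \approx -1285.2$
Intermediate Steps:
$I{\left(Q,D \right)} = -1 - 4 Q$
$f{\left(j \right)} = -1 - 4 j$
$F{\left(L,U \right)} = L + L U$
$Z{\left(J,o \right)} = -19$ ($Z{\left(J,o \right)} = \left(-1 - -20\right) \left(1 - 2\right) = \left(-1 + 20\right) \left(-1\right) = 19 \left(-1\right) = -19$)
$x{\left(Y,V \right)} = 5$
$E{\left(n \right)} = \frac{8}{5} + \frac{n}{5}$
$Z{\left(22,19 \right)} + E{\left(x{\left(5,1 \right)} \right)} \left(-487\right) = -19 + \left(\frac{8}{5} + \frac{1}{5} \cdot 5\right) \left(-487\right) = -19 + \left(\frac{8}{5} + 1\right) \left(-487\right) = -19 + \frac{13}{5} \left(-487\right) = -19 - \frac{6331}{5} = - \frac{6426}{5}$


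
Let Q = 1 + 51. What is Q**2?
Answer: 2704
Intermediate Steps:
Q = 52
Q**2 = 52**2 = 2704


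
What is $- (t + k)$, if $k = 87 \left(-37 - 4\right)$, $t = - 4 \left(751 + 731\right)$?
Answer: $9495$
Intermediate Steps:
$t = -5928$ ($t = \left(-4\right) 1482 = -5928$)
$k = -3567$ ($k = 87 \left(-37 - 4\right) = 87 \left(-41\right) = -3567$)
$- (t + k) = - (-5928 - 3567) = \left(-1\right) \left(-9495\right) = 9495$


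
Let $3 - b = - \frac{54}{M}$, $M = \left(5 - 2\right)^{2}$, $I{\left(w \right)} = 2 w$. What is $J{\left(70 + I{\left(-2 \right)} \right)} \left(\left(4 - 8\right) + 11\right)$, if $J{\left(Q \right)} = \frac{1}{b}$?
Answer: $\frac{7}{9} \approx 0.77778$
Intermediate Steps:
$M = 9$ ($M = 3^{2} = 9$)
$b = 9$ ($b = 3 - - \frac{54}{9} = 3 - \left(-54\right) \frac{1}{9} = 3 - -6 = 3 + 6 = 9$)
$J{\left(Q \right)} = \frac{1}{9}$
$J{\left(70 + I{\left(-2 \right)} \right)} \left(\left(4 - 8\right) + 11\right) = \frac{\left(4 - 8\right) + 11}{9} = \frac{-4 + 11}{9} = \frac{1}{9} \cdot 7 = \frac{7}{9}$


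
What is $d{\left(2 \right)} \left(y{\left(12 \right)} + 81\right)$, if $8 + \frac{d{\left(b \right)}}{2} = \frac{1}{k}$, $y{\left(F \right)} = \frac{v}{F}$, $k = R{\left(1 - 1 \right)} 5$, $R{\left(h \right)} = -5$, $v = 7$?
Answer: $- \frac{65593}{50} \approx -1311.9$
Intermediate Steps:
$k = -25$ ($k = \left(-5\right) 5 = -25$)
$y{\left(F \right)} = \frac{7}{F}$
$d{\left(b \right)} = - \frac{402}{25}$ ($d{\left(b \right)} = -16 + \frac{2}{-25} = -16 + 2 \left(- \frac{1}{25}\right) = -16 - \frac{2}{25} = - \frac{402}{25}$)
$d{\left(2 \right)} \left(y{\left(12 \right)} + 81\right) = - \frac{402 \left(\frac{7}{12} + 81\right)}{25} = \left(- \frac{402}{25}\right) \frac{979}{12} = - \frac{65593}{50}$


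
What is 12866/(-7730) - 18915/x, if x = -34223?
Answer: -147050084/132271895 ≈ -1.1117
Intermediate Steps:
12866/(-7730) - 18915/x = 12866/(-7730) - 18915/(-34223) = 12866*(-1/7730) - 18915*(-1/34223) = -6433/3865 + 18915/34223 = -147050084/132271895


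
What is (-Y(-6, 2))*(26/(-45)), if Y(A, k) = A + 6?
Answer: 0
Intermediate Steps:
Y(A, k) = 6 + A
(-Y(-6, 2))*(26/(-45)) = (-(6 - 6))*(26/(-45)) = (-1*0)*(26*(-1/45)) = 0*(-26/45) = 0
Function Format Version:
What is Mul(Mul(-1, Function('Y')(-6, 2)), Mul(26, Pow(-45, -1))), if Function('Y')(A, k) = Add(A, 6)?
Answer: 0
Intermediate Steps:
Function('Y')(A, k) = Add(6, A)
Mul(Mul(-1, Function('Y')(-6, 2)), Mul(26, Pow(-45, -1))) = Mul(Mul(-1, Add(6, -6)), Mul(26, Pow(-45, -1))) = Mul(Mul(-1, 0), Mul(26, Rational(-1, 45))) = Mul(0, Rational(-26, 45)) = 0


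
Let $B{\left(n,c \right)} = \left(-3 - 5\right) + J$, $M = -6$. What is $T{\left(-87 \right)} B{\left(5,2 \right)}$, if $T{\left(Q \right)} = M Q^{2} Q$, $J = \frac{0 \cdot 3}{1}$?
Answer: $-31608144$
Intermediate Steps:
$J = 0$ ($J = 0 \cdot 1 = 0$)
$B{\left(n,c \right)} = -8$ ($B{\left(n,c \right)} = \left(-3 - 5\right) + 0 = -8 + 0 = -8$)
$T{\left(Q \right)} = - 6 Q^{3}$ ($T{\left(Q \right)} = - 6 Q^{2} Q = - 6 Q^{3}$)
$T{\left(-87 \right)} B{\left(5,2 \right)} = - 6 \left(-87\right)^{3} \left(-8\right) = \left(-6\right) \left(-658503\right) \left(-8\right) = 3951018 \left(-8\right) = -31608144$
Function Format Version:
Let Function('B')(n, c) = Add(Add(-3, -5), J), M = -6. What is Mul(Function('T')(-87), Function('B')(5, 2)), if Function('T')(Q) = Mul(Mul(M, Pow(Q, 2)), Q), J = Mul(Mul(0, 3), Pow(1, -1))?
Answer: -31608144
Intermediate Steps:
J = 0 (J = Mul(0, 1) = 0)
Function('B')(n, c) = -8 (Function('B')(n, c) = Add(Add(-3, -5), 0) = Add(-8, 0) = -8)
Function('T')(Q) = Mul(-6, Pow(Q, 3)) (Function('T')(Q) = Mul(Mul(-6, Pow(Q, 2)), Q) = Mul(-6, Pow(Q, 3)))
Mul(Function('T')(-87), Function('B')(5, 2)) = Mul(Mul(-6, Pow(-87, 3)), -8) = Mul(Mul(-6, -658503), -8) = Mul(3951018, -8) = -31608144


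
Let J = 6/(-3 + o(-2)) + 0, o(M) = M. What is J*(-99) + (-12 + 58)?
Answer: 824/5 ≈ 164.80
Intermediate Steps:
J = -6/5 (J = 6/(-3 - 2) + 0 = 6/(-5) + 0 = 6*(-⅕) + 0 = -6/5 + 0 = -6/5 ≈ -1.2000)
J*(-99) + (-12 + 58) = -6/5*(-99) + (-12 + 58) = 594/5 + 46 = 824/5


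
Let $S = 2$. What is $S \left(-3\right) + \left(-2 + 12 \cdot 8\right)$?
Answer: $88$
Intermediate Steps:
$S \left(-3\right) + \left(-2 + 12 \cdot 8\right) = 2 \left(-3\right) + \left(-2 + 12 \cdot 8\right) = -6 + \left(-2 + 96\right) = -6 + 94 = 88$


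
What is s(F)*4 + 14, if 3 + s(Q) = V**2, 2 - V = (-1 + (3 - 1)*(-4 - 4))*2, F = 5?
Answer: 5186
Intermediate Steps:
V = 36 (V = 2 - (-1 + (3 - 1)*(-4 - 4))*2 = 2 - (-1 + 2*(-8))*2 = 2 - (-1 - 16)*2 = 2 - (-17)*2 = 2 - 1*(-34) = 2 + 34 = 36)
s(Q) = 1293 (s(Q) = -3 + 36**2 = -3 + 1296 = 1293)
s(F)*4 + 14 = 1293*4 + 14 = 5172 + 14 = 5186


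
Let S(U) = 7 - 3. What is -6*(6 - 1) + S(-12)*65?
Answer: 230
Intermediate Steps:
S(U) = 4
-6*(6 - 1) + S(-12)*65 = -6*(6 - 1) + 4*65 = -6*5 + 260 = -30 + 260 = 230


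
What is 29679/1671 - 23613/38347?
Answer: 366214430/21359279 ≈ 17.145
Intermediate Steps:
29679/1671 - 23613/38347 = 29679*(1/1671) - 23613*1/38347 = 9893/557 - 23613/38347 = 366214430/21359279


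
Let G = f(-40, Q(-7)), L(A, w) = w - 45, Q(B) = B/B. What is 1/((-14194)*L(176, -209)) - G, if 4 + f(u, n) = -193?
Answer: 710239373/3605276 ≈ 197.00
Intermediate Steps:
Q(B) = 1
f(u, n) = -197 (f(u, n) = -4 - 193 = -197)
L(A, w) = -45 + w
G = -197
1/((-14194)*L(176, -209)) - G = 1/((-14194)*(-45 - 209)) - 1*(-197) = -1/14194/(-254) + 197 = -1/14194*(-1/254) + 197 = 1/3605276 + 197 = 710239373/3605276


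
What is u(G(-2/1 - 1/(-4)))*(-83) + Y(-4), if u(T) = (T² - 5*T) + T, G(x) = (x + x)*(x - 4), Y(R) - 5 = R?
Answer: -1723763/64 ≈ -26934.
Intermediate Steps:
Y(R) = 5 + R
G(x) = 2*x*(-4 + x) (G(x) = (2*x)*(-4 + x) = 2*x*(-4 + x))
u(T) = T² - 4*T
u(G(-2/1 - 1/(-4)))*(-83) + Y(-4) = ((2*(-2/1 - 1/(-4))*(-4 + (-2/1 - 1/(-4))))*(-4 + 2*(-2/1 - 1/(-4))*(-4 + (-2/1 - 1/(-4)))))*(-83) + (5 - 4) = ((2*(-2*1 - 1*(-¼))*(-4 + (-2*1 - 1*(-¼))))*(-4 + 2*(-2*1 - 1*(-¼))*(-4 + (-2*1 - 1*(-¼)))))*(-83) + 1 = ((2*(-2 + ¼)*(-4 + (-2 + ¼)))*(-4 + 2*(-2 + ¼)*(-4 + (-2 + ¼))))*(-83) + 1 = ((2*(-7/4)*(-4 - 7/4))*(-4 + 2*(-7/4)*(-4 - 7/4)))*(-83) + 1 = ((2*(-7/4)*(-23/4))*(-4 + 2*(-7/4)*(-23/4)))*(-83) + 1 = (161*(-4 + 161/8)/8)*(-83) + 1 = ((161/8)*(129/8))*(-83) + 1 = (20769/64)*(-83) + 1 = -1723827/64 + 1 = -1723763/64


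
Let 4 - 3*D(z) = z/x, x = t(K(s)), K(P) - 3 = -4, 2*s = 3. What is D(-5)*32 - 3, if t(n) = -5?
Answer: 29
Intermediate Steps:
s = 3/2 (s = (½)*3 = 3/2 ≈ 1.5000)
K(P) = -1 (K(P) = 3 - 4 = -1)
x = -5
D(z) = 4/3 + z/15 (D(z) = 4/3 - z/(3*(-5)) = 4/3 - z*(-1)/(3*5) = 4/3 - (-1)*z/15 = 4/3 + z/15)
D(-5)*32 - 3 = (4/3 + (1/15)*(-5))*32 - 3 = (4/3 - ⅓)*32 - 3 = 1*32 - 3 = 32 - 3 = 29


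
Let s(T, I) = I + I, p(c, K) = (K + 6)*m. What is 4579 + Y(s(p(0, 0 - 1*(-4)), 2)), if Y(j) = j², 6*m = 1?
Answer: 4595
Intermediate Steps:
m = ⅙ (m = (⅙)*1 = ⅙ ≈ 0.16667)
p(c, K) = 1 + K/6 (p(c, K) = (K + 6)*(⅙) = (6 + K)*(⅙) = 1 + K/6)
s(T, I) = 2*I
4579 + Y(s(p(0, 0 - 1*(-4)), 2)) = 4579 + (2*2)² = 4579 + 4² = 4579 + 16 = 4595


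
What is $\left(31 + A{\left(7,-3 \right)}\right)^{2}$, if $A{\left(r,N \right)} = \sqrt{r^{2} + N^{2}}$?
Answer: $\left(31 + \sqrt{58}\right)^{2} \approx 1491.2$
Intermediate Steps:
$A{\left(r,N \right)} = \sqrt{N^{2} + r^{2}}$
$\left(31 + A{\left(7,-3 \right)}\right)^{2} = \left(31 + \sqrt{\left(-3\right)^{2} + 7^{2}}\right)^{2} = \left(31 + \sqrt{9 + 49}\right)^{2} = \left(31 + \sqrt{58}\right)^{2}$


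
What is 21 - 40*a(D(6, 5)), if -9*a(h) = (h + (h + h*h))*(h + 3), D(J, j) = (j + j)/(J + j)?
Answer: 801959/11979 ≈ 66.947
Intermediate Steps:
D(J, j) = 2*j/(J + j) (D(J, j) = (2*j)/(J + j) = 2*j/(J + j))
a(h) = -(3 + h)*(h² + 2*h)/9 (a(h) = -(h + (h + h*h))*(h + 3)/9 = -(h + (h + h²))*(3 + h)/9 = -(h² + 2*h)*(3 + h)/9 = -(3 + h)*(h² + 2*h)/9)
21 - 40*a(D(6, 5)) = 21 - (-40)*2*5/(6 + 5)*(6 + (2*5/(6 + 5))² + 5*(2*5/(6 + 5)))/9 = 21 - (-40)*2*5/11*(6 + (2*5/11)² + 5*(2*5/11))/9 = 21 - (-40)*2*5*(1/11)*(6 + (2*5*(1/11))² + 5*(2*5*(1/11)))/9 = 21 - (-40)*10*(6 + (10/11)² + 5*(10/11))/(9*11) = 21 - (-40)*10*(6 + 100/121 + 50/11)/(9*11) = 21 - (-40)*10*1376/(9*11*121) = 21 - 40*(-13760/11979) = 21 + 550400/11979 = 801959/11979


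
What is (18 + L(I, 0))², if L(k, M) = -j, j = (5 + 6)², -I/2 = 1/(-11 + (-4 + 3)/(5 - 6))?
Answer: 10609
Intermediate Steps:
I = ⅕ (I = -2/(-11 + (-4 + 3)/(5 - 6)) = -2/(-11 - 1/(-1)) = -2/(-11 - 1*(-1)) = -2/(-11 + 1) = -2/(-10) = -2*(-⅒) = ⅕ ≈ 0.20000)
j = 121 (j = 11² = 121)
L(k, M) = -121 (L(k, M) = -1*121 = -121)
(18 + L(I, 0))² = (18 - 121)² = (-103)² = 10609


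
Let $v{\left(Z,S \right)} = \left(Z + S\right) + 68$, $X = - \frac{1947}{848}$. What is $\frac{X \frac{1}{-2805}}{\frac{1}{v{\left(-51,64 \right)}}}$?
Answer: $\frac{4779}{72080} \approx 0.066301$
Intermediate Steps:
$X = - \frac{1947}{848}$ ($X = \left(-1947\right) \frac{1}{848} = - \frac{1947}{848} \approx -2.296$)
$v{\left(Z,S \right)} = 68 + S + Z$ ($v{\left(Z,S \right)} = \left(S + Z\right) + 68 = 68 + S + Z$)
$\frac{X \frac{1}{-2805}}{\frac{1}{v{\left(-51,64 \right)}}} = \frac{\left(- \frac{1947}{848}\right) \frac{1}{-2805}}{\frac{1}{68 + 64 - 51}} = \frac{\left(- \frac{1947}{848}\right) \left(- \frac{1}{2805}\right)}{\frac{1}{81}} = \frac{59 \frac{1}{\frac{1}{81}}}{72080} = \frac{59}{72080} \cdot 81 = \frac{4779}{72080}$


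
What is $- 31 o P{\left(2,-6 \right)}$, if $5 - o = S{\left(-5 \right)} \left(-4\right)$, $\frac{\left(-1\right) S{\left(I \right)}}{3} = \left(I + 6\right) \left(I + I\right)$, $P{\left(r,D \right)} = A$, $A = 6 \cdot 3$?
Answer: $-69750$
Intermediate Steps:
$A = 18$
$P{\left(r,D \right)} = 18$
$S{\left(I \right)} = - 6 I \left(6 + I\right)$ ($S{\left(I \right)} = - 3 \left(I + 6\right) \left(I + I\right) = - 3 \left(6 + I\right) 2 I = - 3 \cdot 2 I \left(6 + I\right) = - 6 I \left(6 + I\right)$)
$o = 125$ ($o = 5 - \left(-6\right) \left(-5\right) \left(6 - 5\right) \left(-4\right) = 5 - \left(-6\right) \left(-5\right) 1 \left(-4\right) = 5 - 30 \left(-4\right) = 5 - -120 = 5 + 120 = 125$)
$- 31 o P{\left(2,-6 \right)} = \left(-31\right) 125 \cdot 18 = \left(-3875\right) 18 = -69750$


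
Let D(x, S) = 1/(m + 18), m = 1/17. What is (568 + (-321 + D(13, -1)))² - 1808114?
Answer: -164660320670/94249 ≈ -1.7471e+6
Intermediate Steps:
m = 1/17 ≈ 0.058824
D(x, S) = 17/307 (D(x, S) = 1/(1/17 + 18) = 1/(307/17) = 17/307)
(568 + (-321 + D(13, -1)))² - 1808114 = (568 + (-321 + 17/307))² - 1808114 = (568 - 98530/307)² - 1808114 = (75846/307)² - 1808114 = 5752615716/94249 - 1808114 = -164660320670/94249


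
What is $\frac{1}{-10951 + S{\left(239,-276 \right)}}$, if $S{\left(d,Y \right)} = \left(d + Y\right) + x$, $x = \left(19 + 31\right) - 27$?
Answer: $- \frac{1}{10965} \approx -9.1199 \cdot 10^{-5}$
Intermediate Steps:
$x = 23$ ($x = 50 - 27 = 23$)
$S{\left(d,Y \right)} = 23 + Y + d$ ($S{\left(d,Y \right)} = \left(d + Y\right) + 23 = \left(Y + d\right) + 23 = 23 + Y + d$)
$\frac{1}{-10951 + S{\left(239,-276 \right)}} = \frac{1}{-10951 + \left(23 - 276 + 239\right)} = \frac{1}{-10951 - 14} = \frac{1}{-10965} = - \frac{1}{10965}$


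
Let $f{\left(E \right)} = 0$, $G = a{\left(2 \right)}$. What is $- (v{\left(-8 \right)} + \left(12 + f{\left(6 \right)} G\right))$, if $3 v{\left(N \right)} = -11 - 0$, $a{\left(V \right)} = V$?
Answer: $- \frac{25}{3} \approx -8.3333$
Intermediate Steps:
$G = 2$
$v{\left(N \right)} = - \frac{11}{3}$ ($v{\left(N \right)} = \frac{-11 - 0}{3} = \frac{-11 + 0}{3} = \frac{1}{3} \left(-11\right) = - \frac{11}{3}$)
$- (v{\left(-8 \right)} + \left(12 + f{\left(6 \right)} G\right)) = - (- \frac{11}{3} + \left(12 + 0 \cdot 2\right)) = - (- \frac{11}{3} + \left(12 + 0\right)) = - (- \frac{11}{3} + 12) = \left(-1\right) \frac{25}{3} = - \frac{25}{3}$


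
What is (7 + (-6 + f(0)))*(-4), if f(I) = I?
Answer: -4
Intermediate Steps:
(7 + (-6 + f(0)))*(-4) = (7 + (-6 + 0))*(-4) = (7 - 6)*(-4) = 1*(-4) = -4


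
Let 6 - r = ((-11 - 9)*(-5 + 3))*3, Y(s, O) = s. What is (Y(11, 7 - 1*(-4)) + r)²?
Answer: 10609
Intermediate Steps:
r = -114 (r = 6 - (-11 - 9)*(-5 + 3)*3 = 6 - (-20*(-2))*3 = 6 - 40*3 = 6 - 1*120 = 6 - 120 = -114)
(Y(11, 7 - 1*(-4)) + r)² = (11 - 114)² = (-103)² = 10609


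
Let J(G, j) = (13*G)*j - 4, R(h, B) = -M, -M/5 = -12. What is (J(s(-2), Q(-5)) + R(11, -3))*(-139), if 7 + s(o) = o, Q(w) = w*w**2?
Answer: -2023979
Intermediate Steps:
M = 60 (M = -5*(-12) = 60)
Q(w) = w**3
s(o) = -7 + o
R(h, B) = -60 (R(h, B) = -1*60 = -60)
J(G, j) = -4 + 13*G*j (J(G, j) = 13*G*j - 4 = -4 + 13*G*j)
(J(s(-2), Q(-5)) + R(11, -3))*(-139) = ((-4 + 13*(-7 - 2)*(-5)**3) - 60)*(-139) = ((-4 + 13*(-9)*(-125)) - 60)*(-139) = ((-4 + 14625) - 60)*(-139) = (14621 - 60)*(-139) = 14561*(-139) = -2023979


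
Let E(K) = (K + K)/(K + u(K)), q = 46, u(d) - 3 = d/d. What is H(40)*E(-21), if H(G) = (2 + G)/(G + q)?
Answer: 882/731 ≈ 1.2066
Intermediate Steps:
u(d) = 4 (u(d) = 3 + d/d = 3 + 1 = 4)
E(K) = 2*K/(4 + K) (E(K) = (K + K)/(K + 4) = (2*K)/(4 + K) = 2*K/(4 + K))
H(G) = (2 + G)/(46 + G) (H(G) = (2 + G)/(G + 46) = (2 + G)/(46 + G))
H(40)*E(-21) = ((2 + 40)/(46 + 40))*(2*(-21)/(4 - 21)) = (42/86)*(2*(-21)/(-17)) = ((1/86)*42)*(2*(-21)*(-1/17)) = (21/43)*(42/17) = 882/731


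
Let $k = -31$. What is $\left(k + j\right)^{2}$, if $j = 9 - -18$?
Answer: $16$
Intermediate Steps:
$j = 27$ ($j = 9 + 18 = 27$)
$\left(k + j\right)^{2} = \left(-31 + 27\right)^{2} = \left(-4\right)^{2} = 16$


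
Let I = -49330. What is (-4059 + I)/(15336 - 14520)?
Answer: -53389/816 ≈ -65.428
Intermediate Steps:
(-4059 + I)/(15336 - 14520) = (-4059 - 49330)/(15336 - 14520) = -53389/816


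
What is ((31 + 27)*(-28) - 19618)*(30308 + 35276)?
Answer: -1393135328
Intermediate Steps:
((31 + 27)*(-28) - 19618)*(30308 + 35276) = (58*(-28) - 19618)*65584 = (-1624 - 19618)*65584 = -21242*65584 = -1393135328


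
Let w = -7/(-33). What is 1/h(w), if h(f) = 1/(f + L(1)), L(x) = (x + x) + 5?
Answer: 238/33 ≈ 7.2121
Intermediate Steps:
L(x) = 5 + 2*x (L(x) = 2*x + 5 = 5 + 2*x)
w = 7/33 (w = -7*(-1/33) = 7/33 ≈ 0.21212)
h(f) = 1/(7 + f) (h(f) = 1/(f + (5 + 2*1)) = 1/(f + (5 + 2)) = 1/(f + 7) = 1/(7 + f))
1/h(w) = 1/(1/(7 + 7/33)) = 1/(1/(238/33)) = 1/(33/238) = 238/33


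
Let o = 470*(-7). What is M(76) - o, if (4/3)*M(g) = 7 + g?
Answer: 13409/4 ≈ 3352.3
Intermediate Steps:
o = -3290
M(g) = 21/4 + 3*g/4 (M(g) = 3*(7 + g)/4 = 21/4 + 3*g/4)
M(76) - o = (21/4 + (¾)*76) - 1*(-3290) = (21/4 + 57) + 3290 = 249/4 + 3290 = 13409/4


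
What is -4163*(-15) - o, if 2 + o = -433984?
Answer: 496431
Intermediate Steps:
o = -433986 (o = -2 - 433984 = -433986)
-4163*(-15) - o = -4163*(-15) - 1*(-433986) = 62445 + 433986 = 496431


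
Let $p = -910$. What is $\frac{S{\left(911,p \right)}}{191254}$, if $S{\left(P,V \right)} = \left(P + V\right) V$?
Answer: $- \frac{65}{13661} \approx -0.0047581$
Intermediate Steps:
$S{\left(P,V \right)} = V \left(P + V\right)$
$\frac{S{\left(911,p \right)}}{191254} = \frac{\left(-910\right) \left(911 - 910\right)}{191254} = \left(-910\right) 1 \cdot \frac{1}{191254} = \left(-910\right) \frac{1}{191254} = - \frac{65}{13661}$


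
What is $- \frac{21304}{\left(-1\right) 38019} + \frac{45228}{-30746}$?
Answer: $- \frac{532255274}{584466087} \approx -0.91067$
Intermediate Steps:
$- \frac{21304}{\left(-1\right) 38019} + \frac{45228}{-30746} = - \frac{21304}{-38019} + 45228 \left(- \frac{1}{30746}\right) = \left(-21304\right) \left(- \frac{1}{38019}\right) - \frac{22614}{15373} = \frac{21304}{38019} - \frac{22614}{15373} = - \frac{532255274}{584466087}$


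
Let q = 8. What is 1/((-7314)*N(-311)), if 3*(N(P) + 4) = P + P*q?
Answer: 1/6853218 ≈ 1.4592e-7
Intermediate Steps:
N(P) = -4 + 3*P (N(P) = -4 + (P + P*8)/3 = -4 + (P + 8*P)/3 = -4 + (9*P)/3 = -4 + 3*P)
1/((-7314)*N(-311)) = 1/((-7314)*(-4 + 3*(-311))) = -1/(7314*(-4 - 933)) = -1/7314/(-937) = -1/7314*(-1/937) = 1/6853218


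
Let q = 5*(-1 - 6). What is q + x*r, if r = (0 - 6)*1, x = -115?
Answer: 655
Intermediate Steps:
q = -35 (q = 5*(-7) = -35)
r = -6 (r = -6*1 = -6)
q + x*r = -35 - 115*(-6) = -35 + 690 = 655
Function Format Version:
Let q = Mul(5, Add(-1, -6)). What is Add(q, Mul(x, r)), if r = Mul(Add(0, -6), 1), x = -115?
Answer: 655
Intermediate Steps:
q = -35 (q = Mul(5, -7) = -35)
r = -6 (r = Mul(-6, 1) = -6)
Add(q, Mul(x, r)) = Add(-35, Mul(-115, -6)) = Add(-35, 690) = 655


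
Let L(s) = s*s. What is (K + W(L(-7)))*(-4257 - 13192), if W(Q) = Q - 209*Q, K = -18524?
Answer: 501065484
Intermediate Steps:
L(s) = s**2
W(Q) = -208*Q
(K + W(L(-7)))*(-4257 - 13192) = (-18524 - 208*(-7)**2)*(-4257 - 13192) = (-18524 - 208*49)*(-17449) = (-18524 - 10192)*(-17449) = -28716*(-17449) = 501065484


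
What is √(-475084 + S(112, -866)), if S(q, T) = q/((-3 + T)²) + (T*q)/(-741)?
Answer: 2*I*√49234180111291695/643929 ≈ 689.17*I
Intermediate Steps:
S(q, T) = q/(-3 + T)² - T*q/741 (S(q, T) = q/(-3 + T)² + (T*q)*(-1/741) = q/(-3 + T)² - T*q/741)
√(-475084 + S(112, -866)) = √(-475084 + (112/(-3 - 866)² - 1/741*(-866)*112)) = √(-475084 + (112/(-869)² + 96992/741)) = √(-475084 + (112*(1/755161) + 96992/741)) = √(-475084 + (112/755161 + 96992/741)) = √(-475084 + 73244658704/559574301) = √(-265771552557580/559574301) = 2*I*√49234180111291695/643929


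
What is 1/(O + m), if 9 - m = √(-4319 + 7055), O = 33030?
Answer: 3671/121285865 + 4*√19/363857595 ≈ 3.0315e-5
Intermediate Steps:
m = 9 - 12*√19 (m = 9 - √(-4319 + 7055) = 9 - √2736 = 9 - 12*√19 ≈ -43.307)
1/(O + m) = 1/(33030 + (9 - 12*√19)) = 1/(33039 - 12*√19)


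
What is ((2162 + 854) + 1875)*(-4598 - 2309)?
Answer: -33782137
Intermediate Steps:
((2162 + 854) + 1875)*(-4598 - 2309) = (3016 + 1875)*(-6907) = 4891*(-6907) = -33782137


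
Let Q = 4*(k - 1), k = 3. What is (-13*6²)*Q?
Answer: -3744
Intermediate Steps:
Q = 8 (Q = 4*(3 - 1) = 4*2 = 8)
(-13*6²)*Q = -13*6²*8 = -13*36*8 = -468*8 = -3744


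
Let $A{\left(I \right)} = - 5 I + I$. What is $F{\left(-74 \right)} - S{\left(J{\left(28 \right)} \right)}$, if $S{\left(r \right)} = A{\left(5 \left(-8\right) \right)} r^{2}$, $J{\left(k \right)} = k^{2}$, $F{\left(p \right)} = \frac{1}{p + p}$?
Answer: $- \frac{14555054081}{148} \approx -9.8345 \cdot 10^{7}$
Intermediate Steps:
$F{\left(p \right)} = \frac{1}{2 p}$
$A{\left(I \right)} = - 4 I$
$S{\left(r \right)} = 160 r^{2}$ ($S{\left(r \right)} = - 4 \cdot 5 \left(-8\right) r^{2} = \left(-4\right) \left(-40\right) r^{2} = 160 r^{2}$)
$F{\left(-74 \right)} - S{\left(J{\left(28 \right)} \right)} = \frac{1}{2 \left(-74\right)} - 160 \left(28^{2}\right)^{2} = \frac{1}{2} \left(- \frac{1}{74}\right) - 160 \cdot 784^{2} = - \frac{1}{148} - 160 \cdot 614656 = - \frac{1}{148} - 98344960 = - \frac{14555054081}{148}$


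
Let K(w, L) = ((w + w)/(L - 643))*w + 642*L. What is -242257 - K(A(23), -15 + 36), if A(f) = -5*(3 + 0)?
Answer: -79534604/311 ≈ -2.5574e+5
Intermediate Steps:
A(f) = -15 (A(f) = -5*3 = -15)
K(w, L) = 642*L + 2*w²/(-643 + L) (K(w, L) = ((2*w)/(-643 + L))*w + 642*L = (2*w/(-643 + L))*w + 642*L = 2*w²/(-643 + L) + 642*L = 642*L + 2*w²/(-643 + L))
-242257 - K(A(23), -15 + 36) = -242257 - 2*((-15)² - 206403*(-15 + 36) + 321*(-15 + 36)²)/(-643 + (-15 + 36)) = -242257 - 2*(225 - 206403*21 + 321*21²)/(-643 + 21) = -242257 - 2*(225 - 4334463 + 321*441)/(-622) = -242257 - 2*(-1)*(225 - 4334463 + 141561)/622 = -242257 - 2*(-1)*(-4192677)/622 = -242257 - 1*4192677/311 = -242257 - 4192677/311 = -79534604/311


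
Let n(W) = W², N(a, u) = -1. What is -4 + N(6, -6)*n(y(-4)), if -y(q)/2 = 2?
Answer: -20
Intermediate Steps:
y(q) = -4 (y(q) = -2*2 = -4)
-4 + N(6, -6)*n(y(-4)) = -4 - 1*(-4)² = -4 - 1*16 = -4 - 16 = -20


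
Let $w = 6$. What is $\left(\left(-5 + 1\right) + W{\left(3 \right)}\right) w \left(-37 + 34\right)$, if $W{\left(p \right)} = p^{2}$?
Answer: $-90$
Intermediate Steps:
$\left(\left(-5 + 1\right) + W{\left(3 \right)}\right) w \left(-37 + 34\right) = \left(\left(-5 + 1\right) + 3^{2}\right) 6 \left(-37 + 34\right) = \left(-4 + 9\right) 6 \left(-3\right) = 5 \cdot 6 \left(-3\right) = 30 \left(-3\right) = -90$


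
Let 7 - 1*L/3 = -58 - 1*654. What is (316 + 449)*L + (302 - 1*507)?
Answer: 1649900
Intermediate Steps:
L = 2157 (L = 21 - 3*(-58 - 1*654) = 21 - 3*(-58 - 654) = 21 - 3*(-712) = 21 + 2136 = 2157)
(316 + 449)*L + (302 - 1*507) = (316 + 449)*2157 + (302 - 1*507) = 765*2157 + (302 - 507) = 1650105 - 205 = 1649900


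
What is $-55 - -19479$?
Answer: $19424$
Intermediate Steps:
$-55 - -19479 = -55 + 19479 = 19424$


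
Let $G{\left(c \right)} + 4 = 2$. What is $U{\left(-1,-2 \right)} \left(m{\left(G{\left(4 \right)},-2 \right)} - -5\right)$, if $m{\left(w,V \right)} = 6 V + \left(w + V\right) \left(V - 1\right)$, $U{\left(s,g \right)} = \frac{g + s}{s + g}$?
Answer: $5$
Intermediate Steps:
$G{\left(c \right)} = -2$ ($G{\left(c \right)} = -4 + 2 = -2$)
$U{\left(s,g \right)} = 1$ ($U{\left(s,g \right)} = \frac{g + s}{g + s} = 1$)
$m{\left(w,V \right)} = 6 V + \left(-1 + V\right) \left(V + w\right)$ ($m{\left(w,V \right)} = 6 V + \left(V + w\right) \left(-1 + V\right) = 6 V + \left(-1 + V\right) \left(V + w\right)$)
$U{\left(-1,-2 \right)} \left(m{\left(G{\left(4 \right)},-2 \right)} - -5\right) = 1 \left(\left(\left(-2\right)^{2} - -2 + 5 \left(-2\right) - -4\right) - -5\right) = 1 \left(\left(4 + 2 - 10 + 4\right) + 5\right) = 1 \left(0 + 5\right) = 1 \cdot 5 = 5$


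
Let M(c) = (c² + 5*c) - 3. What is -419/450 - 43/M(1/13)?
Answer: 38091/2450 ≈ 15.547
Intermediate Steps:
M(c) = -3 + c² + 5*c
-419/450 - 43/M(1/13) = -419/450 - 43/(-3 + (1/13)² + 5/13) = -419*1/450 - 43/(-3 + (1/13)² + 5*(1/13)) = -419/450 - 43/(-3 + 1/169 + 5/13) = -419/450 - 43/(-441/169) = -419/450 - 43*(-169/441) = -419/450 + 7267/441 = 38091/2450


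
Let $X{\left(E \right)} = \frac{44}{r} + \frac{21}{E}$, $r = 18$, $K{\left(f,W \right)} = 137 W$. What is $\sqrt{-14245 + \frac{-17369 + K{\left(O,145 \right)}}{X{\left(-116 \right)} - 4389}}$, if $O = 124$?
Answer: $\frac{i \sqrt{298788523301954677}}{4579753} \approx 119.35 i$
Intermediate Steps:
$X{\left(E \right)} = \frac{22}{9} + \frac{21}{E}$ ($X{\left(E \right)} = \frac{44}{18} + \frac{21}{E} = 44 \cdot \frac{1}{18} + \frac{21}{E} = \frac{22}{9} + \frac{21}{E}$)
$\sqrt{-14245 + \frac{-17369 + K{\left(O,145 \right)}}{X{\left(-116 \right)} - 4389}} = \sqrt{-14245 + \frac{-17369 + 137 \cdot 145}{\left(\frac{22}{9} + \frac{21}{-116}\right) - 4389}} = \sqrt{-14245 + \frac{-17369 + 19865}{\left(\frac{22}{9} + 21 \left(- \frac{1}{116}\right)\right) - 4389}} = \sqrt{-14245 + \frac{2496}{\left(\frac{22}{9} - \frac{21}{116}\right) - 4389}} = \sqrt{-14245 + \frac{2496}{\frac{2363}{1044} - 4389}} = \sqrt{-14245 + \frac{2496}{- \frac{4579753}{1044}}} = \sqrt{-14245 + 2496 \left(- \frac{1044}{4579753}\right)} = \sqrt{-14245 - \frac{2605824}{4579753}} = \sqrt{- \frac{65241187309}{4579753}} = \frac{i \sqrt{298788523301954677}}{4579753}$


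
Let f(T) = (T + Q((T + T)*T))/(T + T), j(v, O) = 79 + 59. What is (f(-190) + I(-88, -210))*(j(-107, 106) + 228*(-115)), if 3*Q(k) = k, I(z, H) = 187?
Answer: -3238515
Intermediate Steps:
j(v, O) = 138
Q(k) = k/3
f(T) = (T + 2*T²/3)/(2*T) (f(T) = (T + ((T + T)*T)/3)/(T + T) = (T + ((2*T)*T)/3)/((2*T)) = (T + (2*T²)/3)*(1/(2*T)) = (T + 2*T²/3)*(1/(2*T)) = (T + 2*T²/3)/(2*T))
(f(-190) + I(-88, -210))*(j(-107, 106) + 228*(-115)) = ((½ + (⅓)*(-190)) + 187)*(138 + 228*(-115)) = ((½ - 190/3) + 187)*(138 - 26220) = (-377/6 + 187)*(-26082) = (745/6)*(-26082) = -3238515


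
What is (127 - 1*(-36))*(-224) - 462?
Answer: -36974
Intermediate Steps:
(127 - 1*(-36))*(-224) - 462 = (127 + 36)*(-224) - 462 = 163*(-224) - 462 = -36512 - 462 = -36974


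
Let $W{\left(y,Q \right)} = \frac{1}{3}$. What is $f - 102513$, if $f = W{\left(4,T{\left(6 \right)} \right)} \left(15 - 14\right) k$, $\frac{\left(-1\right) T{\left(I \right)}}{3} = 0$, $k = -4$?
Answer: $- \frac{307543}{3} \approx -1.0251 \cdot 10^{5}$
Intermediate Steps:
$T{\left(I \right)} = 0$ ($T{\left(I \right)} = \left(-3\right) 0 = 0$)
$W{\left(y,Q \right)} = \frac{1}{3}$
$f = - \frac{4}{3}$ ($f = \frac{\left(15 - 14\right) \left(-4\right)}{3} = \frac{1 \left(-4\right)}{3} = \frac{1}{3} \left(-4\right) = - \frac{4}{3} \approx -1.3333$)
$f - 102513 = - \frac{4}{3} - 102513 = - \frac{307543}{3}$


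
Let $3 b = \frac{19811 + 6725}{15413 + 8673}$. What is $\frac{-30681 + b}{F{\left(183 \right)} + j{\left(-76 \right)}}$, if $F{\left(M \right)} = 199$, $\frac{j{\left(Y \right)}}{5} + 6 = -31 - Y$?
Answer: $- \frac{1108460581}{14234826} \approx -77.87$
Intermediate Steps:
$j{\left(Y \right)} = -185 - 5 Y$ ($j{\left(Y \right)} = -30 + 5 \left(-31 - Y\right) = -30 - \left(155 + 5 Y\right) = -185 - 5 Y$)
$b = \frac{13268}{36129}$ ($b = \frac{\left(19811 + 6725\right) \frac{1}{15413 + 8673}}{3} = \frac{26536 \cdot \frac{1}{24086}}{3} = \frac{1}{3} \cdot \frac{13268}{12043} = \frac{13268}{36129} \approx 0.36724$)
$\frac{-30681 + b}{F{\left(183 \right)} + j{\left(-76 \right)}} = \frac{-30681 + \frac{13268}{36129}}{199 - -195} = - \frac{1108460581}{36129 \left(199 + \left(-185 + 380\right)\right)} = - \frac{1108460581}{36129 \left(199 + 195\right)} = - \frac{1108460581}{36129 \cdot 394} = \left(- \frac{1108460581}{36129}\right) \frac{1}{394} = - \frac{1108460581}{14234826}$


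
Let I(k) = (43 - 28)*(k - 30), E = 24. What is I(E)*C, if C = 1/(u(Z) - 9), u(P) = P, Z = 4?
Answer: 18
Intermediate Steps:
I(k) = -450 + 15*k (I(k) = 15*(-30 + k) = -450 + 15*k)
C = -⅕ (C = 1/(4 - 9) = 1/(-5) = -⅕ ≈ -0.20000)
I(E)*C = (-450 + 15*24)*(-⅕) = (-450 + 360)*(-⅕) = -90*(-⅕) = 18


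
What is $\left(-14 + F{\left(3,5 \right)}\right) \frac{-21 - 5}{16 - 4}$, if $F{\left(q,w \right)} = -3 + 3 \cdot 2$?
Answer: $\frac{143}{6} \approx 23.833$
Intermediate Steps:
$F{\left(q,w \right)} = 3$ ($F{\left(q,w \right)} = -3 + 6 = 3$)
$\left(-14 + F{\left(3,5 \right)}\right) \frac{-21 - 5}{16 - 4} = \left(-14 + 3\right) \frac{-21 - 5}{16 - 4} = - 11 \left(- \frac{26}{12}\right) = - 11 \left(\left(-26\right) \frac{1}{12}\right) = \left(-11\right) \left(- \frac{13}{6}\right) = \frac{143}{6}$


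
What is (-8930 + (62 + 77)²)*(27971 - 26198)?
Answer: 18423243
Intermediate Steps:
(-8930 + (62 + 77)²)*(27971 - 26198) = (-8930 + 139²)*1773 = (-8930 + 19321)*1773 = 10391*1773 = 18423243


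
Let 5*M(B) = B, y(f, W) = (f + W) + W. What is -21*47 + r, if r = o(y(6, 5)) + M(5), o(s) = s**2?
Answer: -730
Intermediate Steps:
y(f, W) = f + 2*W (y(f, W) = (W + f) + W = f + 2*W)
M(B) = B/5
r = 257 (r = (6 + 2*5)**2 + (1/5)*5 = (6 + 10)**2 + 1 = 16**2 + 1 = 256 + 1 = 257)
-21*47 + r = -21*47 + 257 = -987 + 257 = -730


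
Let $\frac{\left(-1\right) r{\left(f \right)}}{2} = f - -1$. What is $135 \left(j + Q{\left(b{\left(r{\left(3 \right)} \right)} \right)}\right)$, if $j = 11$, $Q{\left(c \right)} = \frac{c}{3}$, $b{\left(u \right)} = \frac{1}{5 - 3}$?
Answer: $\frac{3015}{2} \approx 1507.5$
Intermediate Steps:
$r{\left(f \right)} = -2 - 2 f$ ($r{\left(f \right)} = - 2 \left(f - -1\right) = - 2 \left(f + 1\right) = - 2 \left(1 + f\right) = -2 - 2 f$)
$b{\left(u \right)} = \frac{1}{2}$
$Q{\left(c \right)} = \frac{c}{3}$ ($Q{\left(c \right)} = c \frac{1}{3} = \frac{c}{3}$)
$135 \left(j + Q{\left(b{\left(r{\left(3 \right)} \right)} \right)}\right) = 135 \left(11 + \frac{1}{3} \cdot \frac{1}{2}\right) = 135 \left(11 + \frac{1}{6}\right) = 135 \cdot \frac{67}{6} = \frac{3015}{2}$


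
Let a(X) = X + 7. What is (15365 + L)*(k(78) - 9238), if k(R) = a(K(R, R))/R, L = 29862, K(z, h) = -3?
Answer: -1253414120/3 ≈ -4.1780e+8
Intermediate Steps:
a(X) = 7 + X
k(R) = 4/R (k(R) = (7 - 3)/R = 4/R)
(15365 + L)*(k(78) - 9238) = (15365 + 29862)*(4/78 - 9238) = 45227*(4*(1/78) - 9238) = 45227*(2/39 - 9238) = 45227*(-360280/39) = -1253414120/3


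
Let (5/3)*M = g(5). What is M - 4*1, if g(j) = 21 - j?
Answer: 28/5 ≈ 5.6000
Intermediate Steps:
M = 48/5 (M = 3*(21 - 1*5)/5 = 3*(21 - 5)/5 = (3/5)*16 = 48/5 ≈ 9.6000)
M - 4*1 = 48/5 - 4*1 = 48/5 - 4 = 28/5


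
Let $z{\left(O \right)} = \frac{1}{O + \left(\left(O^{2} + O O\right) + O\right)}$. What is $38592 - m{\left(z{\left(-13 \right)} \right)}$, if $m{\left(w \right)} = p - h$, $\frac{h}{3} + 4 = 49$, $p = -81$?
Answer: $38808$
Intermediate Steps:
$h = 135$ ($h = -12 + 3 \cdot 49 = -12 + 147 = 135$)
$z{\left(O \right)} = \frac{1}{2 O + 2 O^{2}}$ ($z{\left(O \right)} = \frac{1}{O + \left(\left(O^{2} + O^{2}\right) + O\right)} = \frac{1}{O + \left(2 O^{2} + O\right)} = \frac{1}{O + \left(O + 2 O^{2}\right)} = \frac{1}{2 O + 2 O^{2}}$)
$m{\left(w \right)} = -216$ ($m{\left(w \right)} = -81 - 135 = -216$)
$38592 - m{\left(z{\left(-13 \right)} \right)} = 38592 - -216 = 38592 + 216 = 38808$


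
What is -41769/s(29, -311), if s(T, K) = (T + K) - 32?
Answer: 41769/314 ≈ 133.02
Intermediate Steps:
s(T, K) = -32 + K + T (s(T, K) = (K + T) - 32 = -32 + K + T)
-41769/s(29, -311) = -41769/(-32 - 311 + 29) = -41769/(-314) = -41769*(-1/314) = 41769/314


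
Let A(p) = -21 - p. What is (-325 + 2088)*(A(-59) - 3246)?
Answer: -5655704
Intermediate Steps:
(-325 + 2088)*(A(-59) - 3246) = (-325 + 2088)*((-21 - 1*(-59)) - 3246) = 1763*((-21 + 59) - 3246) = 1763*(38 - 3246) = 1763*(-3208) = -5655704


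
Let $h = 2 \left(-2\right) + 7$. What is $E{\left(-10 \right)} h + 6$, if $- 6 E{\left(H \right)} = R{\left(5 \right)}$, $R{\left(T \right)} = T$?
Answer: $\frac{7}{2} \approx 3.5$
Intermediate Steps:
$h = 3$ ($h = -4 + 7 = 3$)
$E{\left(H \right)} = - \frac{5}{6}$ ($E{\left(H \right)} = \left(- \frac{1}{6}\right) 5 = - \frac{5}{6}$)
$E{\left(-10 \right)} h + 6 = \left(- \frac{5}{6}\right) 3 + 6 = - \frac{5}{2} + 6 = \frac{7}{2}$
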